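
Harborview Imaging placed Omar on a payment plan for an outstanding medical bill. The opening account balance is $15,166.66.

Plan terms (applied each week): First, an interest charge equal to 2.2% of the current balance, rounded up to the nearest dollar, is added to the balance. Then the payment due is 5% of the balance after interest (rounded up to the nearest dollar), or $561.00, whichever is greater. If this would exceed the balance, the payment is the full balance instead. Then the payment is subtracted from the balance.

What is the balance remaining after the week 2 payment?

Week 1: $15,166.66 +$334.00 interest = $15,500.66; pay $776.00 → $14,724.66
Week 2: $14,724.66 +$324.00 interest = $15,048.66; pay $753.00 → $14,295.66

$14,295.66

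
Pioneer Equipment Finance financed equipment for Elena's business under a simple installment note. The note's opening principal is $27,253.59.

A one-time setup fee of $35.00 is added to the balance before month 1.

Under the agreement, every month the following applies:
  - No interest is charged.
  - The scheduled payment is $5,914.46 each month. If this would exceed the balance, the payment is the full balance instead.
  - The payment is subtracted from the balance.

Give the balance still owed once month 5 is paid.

$0.00

Month 1: opening $27,288.59; payment $5,914.46; balance $21,374.13
Month 2: opening $21,374.13; payment $5,914.46; balance $15,459.67
Month 3: opening $15,459.67; payment $5,914.46; balance $9,545.21
Month 4: opening $9,545.21; payment $5,914.46; balance $3,630.75
Month 5: opening $3,630.75; payment $3,630.75; balance $0.00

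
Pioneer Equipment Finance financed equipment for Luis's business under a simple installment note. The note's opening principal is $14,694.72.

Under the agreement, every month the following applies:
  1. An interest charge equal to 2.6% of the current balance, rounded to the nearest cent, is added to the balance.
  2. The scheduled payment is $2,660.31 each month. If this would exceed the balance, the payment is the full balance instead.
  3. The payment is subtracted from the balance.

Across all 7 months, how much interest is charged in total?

$1,375.18

# | Opening | Interest | Payment | End bal
1 | $14,694.72 | $382.06 | $2,660.31 | $12,416.47
2 | $12,416.47 | $322.83 | $2,660.31 | $10,078.99
3 | $10,078.99 | $262.05 | $2,660.31 | $7,680.73
4 | $7,680.73 | $199.70 | $2,660.31 | $5,220.12
5 | $5,220.12 | $135.72 | $2,660.31 | $2,695.53
6 | $2,695.53 | $70.08 | $2,660.31 | $105.30
7 | $105.30 | $2.74 | $108.04 | $0.00
Total interest: $382.06 + $322.83 + $262.05 + $199.70 + $135.72 + $70.08 + $2.74 = $1,375.18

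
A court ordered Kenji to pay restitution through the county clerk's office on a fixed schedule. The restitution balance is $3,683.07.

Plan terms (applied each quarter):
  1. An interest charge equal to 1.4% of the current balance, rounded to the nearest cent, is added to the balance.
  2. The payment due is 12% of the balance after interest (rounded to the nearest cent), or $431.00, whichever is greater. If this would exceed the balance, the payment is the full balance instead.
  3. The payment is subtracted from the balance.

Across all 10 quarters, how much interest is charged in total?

$265.15

# | Opening | Interest | Payment | End bal
1 | $3,683.07 | $51.56 | $448.16 | $3,286.47
2 | $3,286.47 | $46.01 | $431.00 | $2,901.48
3 | $2,901.48 | $40.62 | $431.00 | $2,511.10
4 | $2,511.10 | $35.16 | $431.00 | $2,115.26
5 | $2,115.26 | $29.61 | $431.00 | $1,713.87
6 | $1,713.87 | $23.99 | $431.00 | $1,306.86
7 | $1,306.86 | $18.30 | $431.00 | $894.16
8 | $894.16 | $12.52 | $431.00 | $475.68
9 | $475.68 | $6.66 | $431.00 | $51.34
10 | $51.34 | $0.72 | $52.06 | $0.00
Total interest: $51.56 + $46.01 + $40.62 + $35.16 + $29.61 + $23.99 + $18.30 + $12.52 + $6.66 + $0.72 = $265.15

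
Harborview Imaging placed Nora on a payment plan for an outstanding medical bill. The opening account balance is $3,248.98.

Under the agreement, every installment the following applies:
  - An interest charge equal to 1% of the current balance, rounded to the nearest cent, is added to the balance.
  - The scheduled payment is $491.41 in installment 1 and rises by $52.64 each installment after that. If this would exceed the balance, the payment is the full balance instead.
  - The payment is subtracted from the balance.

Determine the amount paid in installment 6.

# | Opening | Interest | Payment | End bal
1 | $3,248.98 | $32.49 | $491.41 | $2,790.06
2 | $2,790.06 | $27.90 | $544.05 | $2,273.91
3 | $2,273.91 | $22.74 | $596.69 | $1,699.96
4 | $1,699.96 | $17.00 | $649.33 | $1,067.63
5 | $1,067.63 | $10.68 | $701.97 | $376.34
6 | $376.34 | $3.76 | $380.10 | $0.00

$380.10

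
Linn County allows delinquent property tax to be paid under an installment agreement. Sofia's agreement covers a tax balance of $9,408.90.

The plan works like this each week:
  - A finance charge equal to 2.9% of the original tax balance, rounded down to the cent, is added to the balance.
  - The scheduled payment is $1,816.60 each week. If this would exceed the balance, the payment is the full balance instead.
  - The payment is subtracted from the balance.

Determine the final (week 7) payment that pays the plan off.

$419.25

Week 1: opening $9,408.90; interest $272.85 → $9,681.75; payment $1,816.60; balance $7,865.15
Week 2: opening $7,865.15; interest $272.85 → $8,138.00; payment $1,816.60; balance $6,321.40
Week 3: opening $6,321.40; interest $272.85 → $6,594.25; payment $1,816.60; balance $4,777.65
Week 4: opening $4,777.65; interest $272.85 → $5,050.50; payment $1,816.60; balance $3,233.90
Week 5: opening $3,233.90; interest $272.85 → $3,506.75; payment $1,816.60; balance $1,690.15
Week 6: opening $1,690.15; interest $272.85 → $1,963.00; payment $1,816.60; balance $146.40
Week 7: opening $146.40; interest $272.85 → $419.25; payment $419.25; balance $0.00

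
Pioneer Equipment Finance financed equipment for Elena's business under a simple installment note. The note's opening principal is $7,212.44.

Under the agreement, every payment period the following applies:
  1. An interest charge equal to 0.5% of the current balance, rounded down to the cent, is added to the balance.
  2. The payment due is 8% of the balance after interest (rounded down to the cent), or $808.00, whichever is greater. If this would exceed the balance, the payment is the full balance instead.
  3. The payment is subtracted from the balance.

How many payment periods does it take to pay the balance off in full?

10

Payment period 1: opening $7,212.44; interest $36.06 → $7,248.50; payment $808.00; balance $6,440.50
Payment period 2: opening $6,440.50; interest $32.20 → $6,472.70; payment $808.00; balance $5,664.70
Payment period 3: opening $5,664.70; interest $28.32 → $5,693.02; payment $808.00; balance $4,885.02
Payment period 4: opening $4,885.02; interest $24.42 → $4,909.44; payment $808.00; balance $4,101.44
Payment period 5: opening $4,101.44; interest $20.50 → $4,121.94; payment $808.00; balance $3,313.94
Payment period 6: opening $3,313.94; interest $16.56 → $3,330.50; payment $808.00; balance $2,522.50
Payment period 7: opening $2,522.50; interest $12.61 → $2,535.11; payment $808.00; balance $1,727.11
Payment period 8: opening $1,727.11; interest $8.63 → $1,735.74; payment $808.00; balance $927.74
Payment period 9: opening $927.74; interest $4.63 → $932.37; payment $808.00; balance $124.37
Payment period 10: opening $124.37; interest $0.62 → $124.99; payment $124.99; balance $0.00
Balance reaches $0.00 in payment period 10.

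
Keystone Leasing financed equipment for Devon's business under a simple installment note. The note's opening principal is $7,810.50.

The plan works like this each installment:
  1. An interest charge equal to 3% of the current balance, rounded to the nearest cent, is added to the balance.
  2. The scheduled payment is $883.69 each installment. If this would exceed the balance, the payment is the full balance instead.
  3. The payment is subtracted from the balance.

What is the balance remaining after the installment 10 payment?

Installment 1: opening $7,810.50; interest $234.32 → $8,044.82; payment $883.69; balance $7,161.13
Installment 2: opening $7,161.13; interest $214.83 → $7,375.96; payment $883.69; balance $6,492.27
Installment 3: opening $6,492.27; interest $194.77 → $6,687.04; payment $883.69; balance $5,803.35
Installment 4: opening $5,803.35; interest $174.10 → $5,977.45; payment $883.69; balance $5,093.76
Installment 5: opening $5,093.76; interest $152.81 → $5,246.57; payment $883.69; balance $4,362.88
Installment 6: opening $4,362.88; interest $130.89 → $4,493.77; payment $883.69; balance $3,610.08
Installment 7: opening $3,610.08; interest $108.30 → $3,718.38; payment $883.69; balance $2,834.69
Installment 8: opening $2,834.69; interest $85.04 → $2,919.73; payment $883.69; balance $2,036.04
Installment 9: opening $2,036.04; interest $61.08 → $2,097.12; payment $883.69; balance $1,213.43
Installment 10: opening $1,213.43; interest $36.40 → $1,249.83; payment $883.69; balance $366.14

$366.14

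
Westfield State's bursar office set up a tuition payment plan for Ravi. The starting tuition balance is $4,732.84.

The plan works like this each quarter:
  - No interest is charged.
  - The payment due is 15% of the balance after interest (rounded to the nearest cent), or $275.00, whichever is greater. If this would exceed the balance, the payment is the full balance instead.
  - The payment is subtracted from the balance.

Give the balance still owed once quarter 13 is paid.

Quarter 1: $4,732.84 − $709.93 → $4,022.91
Quarter 2: $4,022.91 − $603.44 → $3,419.47
Quarter 3: $3,419.47 − $512.92 → $2,906.55
Quarter 4: $2,906.55 − $435.98 → $2,470.57
Quarter 5: $2,470.57 − $370.59 → $2,099.98
Quarter 6: $2,099.98 − $315.00 → $1,784.98
Quarter 7: $1,784.98 − $275.00 → $1,509.98
Quarter 8: $1,509.98 − $275.00 → $1,234.98
Quarter 9: $1,234.98 − $275.00 → $959.98
Quarter 10: $959.98 − $275.00 → $684.98
Quarter 11: $684.98 − $275.00 → $409.98
Quarter 12: $409.98 − $275.00 → $134.98
Quarter 13: $134.98 − $134.98 → $0.00

$0.00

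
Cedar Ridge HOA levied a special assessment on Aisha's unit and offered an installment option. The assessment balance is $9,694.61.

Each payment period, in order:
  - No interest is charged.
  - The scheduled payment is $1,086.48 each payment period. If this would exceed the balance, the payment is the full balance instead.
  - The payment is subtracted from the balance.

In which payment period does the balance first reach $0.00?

9

Payment period 1: $9,694.61 − $1,086.48 → $8,608.13
Payment period 2: $8,608.13 − $1,086.48 → $7,521.65
Payment period 3: $7,521.65 − $1,086.48 → $6,435.17
Payment period 4: $6,435.17 − $1,086.48 → $5,348.69
Payment period 5: $5,348.69 − $1,086.48 → $4,262.21
Payment period 6: $4,262.21 − $1,086.48 → $3,175.73
Payment period 7: $3,175.73 − $1,086.48 → $2,089.25
Payment period 8: $2,089.25 − $1,086.48 → $1,002.77
Payment period 9: $1,002.77 − $1,002.77 → $0.00
Balance reaches $0.00 in payment period 9.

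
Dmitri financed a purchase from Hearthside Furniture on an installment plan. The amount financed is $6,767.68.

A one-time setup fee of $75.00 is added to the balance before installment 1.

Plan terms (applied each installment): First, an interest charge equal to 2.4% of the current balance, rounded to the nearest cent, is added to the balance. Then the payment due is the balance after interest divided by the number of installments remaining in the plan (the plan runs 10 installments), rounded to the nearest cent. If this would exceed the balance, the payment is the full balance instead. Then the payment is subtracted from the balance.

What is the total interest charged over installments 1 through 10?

$971.48

# | Opening | Interest | Payment | End bal
1 | $6,842.68 | $164.22 | $700.69 | $6,306.21
2 | $6,306.21 | $151.35 | $717.51 | $5,740.05
3 | $5,740.05 | $137.76 | $734.73 | $5,143.08
4 | $5,143.08 | $123.43 | $752.36 | $4,514.15
5 | $4,514.15 | $108.34 | $770.42 | $3,852.07
6 | $3,852.07 | $92.45 | $788.90 | $3,155.62
7 | $3,155.62 | $75.73 | $807.84 | $2,423.51
8 | $2,423.51 | $58.16 | $827.22 | $1,654.45
9 | $1,654.45 | $39.71 | $847.08 | $847.08
10 | $847.08 | $20.33 | $867.41 | $0.00
Total interest: $164.22 + $151.35 + $137.76 + $123.43 + $108.34 + $92.45 + $75.73 + $58.16 + $39.71 + $20.33 = $971.48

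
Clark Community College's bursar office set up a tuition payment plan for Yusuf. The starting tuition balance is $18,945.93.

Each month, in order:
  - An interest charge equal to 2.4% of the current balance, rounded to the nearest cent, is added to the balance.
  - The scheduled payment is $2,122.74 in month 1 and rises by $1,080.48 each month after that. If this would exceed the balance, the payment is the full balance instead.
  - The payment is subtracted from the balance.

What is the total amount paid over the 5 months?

Month 1: opening $18,945.93; interest $454.70 → $19,400.63; payment $2,122.74; balance $17,277.89
Month 2: opening $17,277.89; interest $414.67 → $17,692.56; payment $3,203.22; balance $14,489.34
Month 3: opening $14,489.34; interest $347.74 → $14,837.08; payment $4,283.70; balance $10,553.38
Month 4: opening $10,553.38; interest $253.28 → $10,806.66; payment $5,364.18; balance $5,442.48
Month 5: opening $5,442.48; interest $130.62 → $5,573.10; payment $5,573.10; balance $0.00
Total paid: $20,546.94

$20,546.94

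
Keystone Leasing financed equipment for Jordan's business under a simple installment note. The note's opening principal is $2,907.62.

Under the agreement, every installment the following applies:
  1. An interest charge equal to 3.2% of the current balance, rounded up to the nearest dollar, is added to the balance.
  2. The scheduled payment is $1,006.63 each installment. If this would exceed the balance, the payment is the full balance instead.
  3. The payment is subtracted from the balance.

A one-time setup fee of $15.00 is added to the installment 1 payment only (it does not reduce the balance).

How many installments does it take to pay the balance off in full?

Installment 1: opening $2,907.62; interest $94.00 → $3,001.62; payment $1,006.63 (+ $15.00 fee); balance $1,994.99
Installment 2: opening $1,994.99; interest $64.00 → $2,058.99; payment $1,006.63; balance $1,052.36
Installment 3: opening $1,052.36; interest $34.00 → $1,086.36; payment $1,006.63; balance $79.73
Installment 4: opening $79.73; interest $3.00 → $82.73; payment $82.73; balance $0.00
Balance reaches $0.00 in installment 4.

4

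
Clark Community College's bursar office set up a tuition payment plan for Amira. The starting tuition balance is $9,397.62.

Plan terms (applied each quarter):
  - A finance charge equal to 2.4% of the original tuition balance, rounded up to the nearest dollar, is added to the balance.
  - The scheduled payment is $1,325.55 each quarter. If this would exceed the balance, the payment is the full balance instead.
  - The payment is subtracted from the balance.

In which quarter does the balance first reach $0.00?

9

Quarter 1: opening $9,397.62; interest $226.00 → $9,623.62; payment $1,325.55; balance $8,298.07
Quarter 2: opening $8,298.07; interest $226.00 → $8,524.07; payment $1,325.55; balance $7,198.52
Quarter 3: opening $7,198.52; interest $226.00 → $7,424.52; payment $1,325.55; balance $6,098.97
Quarter 4: opening $6,098.97; interest $226.00 → $6,324.97; payment $1,325.55; balance $4,999.42
Quarter 5: opening $4,999.42; interest $226.00 → $5,225.42; payment $1,325.55; balance $3,899.87
Quarter 6: opening $3,899.87; interest $226.00 → $4,125.87; payment $1,325.55; balance $2,800.32
Quarter 7: opening $2,800.32; interest $226.00 → $3,026.32; payment $1,325.55; balance $1,700.77
Quarter 8: opening $1,700.77; interest $226.00 → $1,926.77; payment $1,325.55; balance $601.22
Quarter 9: opening $601.22; interest $226.00 → $827.22; payment $827.22; balance $0.00
Balance reaches $0.00 in quarter 9.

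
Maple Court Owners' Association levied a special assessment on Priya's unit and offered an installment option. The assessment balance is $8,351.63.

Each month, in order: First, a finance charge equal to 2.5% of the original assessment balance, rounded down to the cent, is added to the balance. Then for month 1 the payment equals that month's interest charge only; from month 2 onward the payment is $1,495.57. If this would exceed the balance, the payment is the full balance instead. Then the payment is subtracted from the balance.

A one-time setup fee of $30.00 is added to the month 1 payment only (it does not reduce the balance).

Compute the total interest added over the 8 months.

# | Opening | Interest | Payment | Fee | End bal
1 | $8,351.63 | $208.79 | $208.79 | $30.00 | $8,351.63
2 | $8,351.63 | $208.79 | $1,495.57 | — | $7,064.85
3 | $7,064.85 | $208.79 | $1,495.57 | — | $5,778.07
4 | $5,778.07 | $208.79 | $1,495.57 | — | $4,491.29
5 | $4,491.29 | $208.79 | $1,495.57 | — | $3,204.51
6 | $3,204.51 | $208.79 | $1,495.57 | — | $1,917.73
7 | $1,917.73 | $208.79 | $1,495.57 | — | $630.95
8 | $630.95 | $208.79 | $839.74 | — | $0.00
Total interest: $208.79 + $208.79 + $208.79 + $208.79 + $208.79 + $208.79 + $208.79 + $208.79 = $1,670.32

$1,670.32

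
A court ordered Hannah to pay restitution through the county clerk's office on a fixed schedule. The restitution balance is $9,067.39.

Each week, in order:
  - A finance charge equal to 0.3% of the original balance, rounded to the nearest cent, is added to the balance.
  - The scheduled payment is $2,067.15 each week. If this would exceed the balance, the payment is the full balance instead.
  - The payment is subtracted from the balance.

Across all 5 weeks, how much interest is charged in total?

$136.00

Week 1: $9,067.39 +$27.20 interest = $9,094.59; pay $2,067.15 → $7,027.44
Week 2: $7,027.44 +$27.20 interest = $7,054.64; pay $2,067.15 → $4,987.49
Week 3: $4,987.49 +$27.20 interest = $5,014.69; pay $2,067.15 → $2,947.54
Week 4: $2,947.54 +$27.20 interest = $2,974.74; pay $2,067.15 → $907.59
Week 5: $907.59 +$27.20 interest = $934.79; pay $934.79 → $0.00
Total interest: $27.20 + $27.20 + $27.20 + $27.20 + $27.20 = $136.00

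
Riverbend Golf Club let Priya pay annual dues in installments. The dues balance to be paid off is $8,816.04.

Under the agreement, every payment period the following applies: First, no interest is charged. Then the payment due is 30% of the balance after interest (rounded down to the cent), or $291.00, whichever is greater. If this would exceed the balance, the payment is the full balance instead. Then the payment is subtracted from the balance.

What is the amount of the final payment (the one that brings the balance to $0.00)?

Payment period 1: opening $8,816.04; payment $2,644.81; balance $6,171.23
Payment period 2: opening $6,171.23; payment $1,851.36; balance $4,319.87
Payment period 3: opening $4,319.87; payment $1,295.96; balance $3,023.91
Payment period 4: opening $3,023.91; payment $907.17; balance $2,116.74
Payment period 5: opening $2,116.74; payment $635.02; balance $1,481.72
Payment period 6: opening $1,481.72; payment $444.51; balance $1,037.21
Payment period 7: opening $1,037.21; payment $311.16; balance $726.05
Payment period 8: opening $726.05; payment $291.00; balance $435.05
Payment period 9: opening $435.05; payment $291.00; balance $144.05
Payment period 10: opening $144.05; payment $144.05; balance $0.00

$144.05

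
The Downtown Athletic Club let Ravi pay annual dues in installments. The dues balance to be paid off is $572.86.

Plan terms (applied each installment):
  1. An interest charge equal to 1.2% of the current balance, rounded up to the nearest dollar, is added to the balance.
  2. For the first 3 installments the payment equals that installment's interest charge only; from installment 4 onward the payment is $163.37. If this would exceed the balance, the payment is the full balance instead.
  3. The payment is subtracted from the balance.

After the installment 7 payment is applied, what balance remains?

$0.00

Installment 1: opening $572.86; interest $7.00 → $579.86; payment $7.00; balance $572.86
Installment 2: opening $572.86; interest $7.00 → $579.86; payment $7.00; balance $572.86
Installment 3: opening $572.86; interest $7.00 → $579.86; payment $7.00; balance $572.86
Installment 4: opening $572.86; interest $7.00 → $579.86; payment $163.37; balance $416.49
Installment 5: opening $416.49; interest $5.00 → $421.49; payment $163.37; balance $258.12
Installment 6: opening $258.12; interest $4.00 → $262.12; payment $163.37; balance $98.75
Installment 7: opening $98.75; interest $2.00 → $100.75; payment $100.75; balance $0.00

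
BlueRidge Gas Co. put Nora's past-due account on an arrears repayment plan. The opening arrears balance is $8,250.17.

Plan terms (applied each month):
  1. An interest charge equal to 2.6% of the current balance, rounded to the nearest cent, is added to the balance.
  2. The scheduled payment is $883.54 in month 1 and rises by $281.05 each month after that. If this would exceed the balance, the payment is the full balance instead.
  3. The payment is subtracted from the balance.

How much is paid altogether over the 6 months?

# | Opening | Interest | Payment | End bal
1 | $8,250.17 | $214.50 | $883.54 | $7,581.13
2 | $7,581.13 | $197.11 | $1,164.59 | $6,613.65
3 | $6,613.65 | $171.95 | $1,445.64 | $5,339.96
4 | $5,339.96 | $138.84 | $1,726.69 | $3,752.11
5 | $3,752.11 | $97.55 | $2,007.74 | $1,841.92
6 | $1,841.92 | $47.89 | $1,889.81 | $0.00
Total paid: $9,118.01

$9,118.01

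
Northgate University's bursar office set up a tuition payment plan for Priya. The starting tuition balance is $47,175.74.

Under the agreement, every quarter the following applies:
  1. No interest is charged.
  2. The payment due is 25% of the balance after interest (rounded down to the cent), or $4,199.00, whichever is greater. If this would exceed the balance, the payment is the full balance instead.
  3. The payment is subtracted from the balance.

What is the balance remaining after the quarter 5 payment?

$10,727.71

Quarter 1: $47,175.74 − $11,793.93 → $35,381.81
Quarter 2: $35,381.81 − $8,845.45 → $26,536.36
Quarter 3: $26,536.36 − $6,634.09 → $19,902.27
Quarter 4: $19,902.27 − $4,975.56 → $14,926.71
Quarter 5: $14,926.71 − $4,199.00 → $10,727.71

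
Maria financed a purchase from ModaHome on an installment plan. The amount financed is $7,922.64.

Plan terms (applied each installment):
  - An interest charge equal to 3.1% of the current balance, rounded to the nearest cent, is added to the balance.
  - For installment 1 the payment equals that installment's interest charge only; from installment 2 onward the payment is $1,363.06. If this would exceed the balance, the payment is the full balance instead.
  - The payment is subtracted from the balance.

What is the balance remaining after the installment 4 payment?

# | Opening | Interest | Payment | End bal
1 | $7,922.64 | $245.60 | $245.60 | $7,922.64
2 | $7,922.64 | $245.60 | $1,363.06 | $6,805.18
3 | $6,805.18 | $210.96 | $1,363.06 | $5,653.08
4 | $5,653.08 | $175.25 | $1,363.06 | $4,465.27

$4,465.27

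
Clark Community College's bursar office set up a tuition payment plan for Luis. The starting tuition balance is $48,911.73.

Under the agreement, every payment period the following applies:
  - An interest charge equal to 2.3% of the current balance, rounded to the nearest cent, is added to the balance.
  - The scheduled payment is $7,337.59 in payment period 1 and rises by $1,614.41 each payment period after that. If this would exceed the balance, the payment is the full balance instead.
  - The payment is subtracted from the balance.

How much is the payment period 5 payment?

Payment period 1: opening $48,911.73; interest $1,124.97 → $50,036.70; payment $7,337.59; balance $42,699.11
Payment period 2: opening $42,699.11; interest $982.08 → $43,681.19; payment $8,952.00; balance $34,729.19
Payment period 3: opening $34,729.19; interest $798.77 → $35,527.96; payment $10,566.41; balance $24,961.55
Payment period 4: opening $24,961.55; interest $574.12 → $25,535.67; payment $12,180.82; balance $13,354.85
Payment period 5: opening $13,354.85; interest $307.16 → $13,662.01; payment $13,662.01; balance $0.00

$13,662.01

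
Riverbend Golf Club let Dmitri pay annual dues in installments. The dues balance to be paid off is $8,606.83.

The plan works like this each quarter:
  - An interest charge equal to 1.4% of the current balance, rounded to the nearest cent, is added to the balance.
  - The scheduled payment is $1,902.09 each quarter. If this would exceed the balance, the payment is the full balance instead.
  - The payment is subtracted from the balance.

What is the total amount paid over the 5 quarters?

Quarter 1: opening $8,606.83; interest $120.50 → $8,727.33; payment $1,902.09; balance $6,825.24
Quarter 2: opening $6,825.24; interest $95.55 → $6,920.79; payment $1,902.09; balance $5,018.70
Quarter 3: opening $5,018.70; interest $70.26 → $5,088.96; payment $1,902.09; balance $3,186.87
Quarter 4: opening $3,186.87; interest $44.62 → $3,231.49; payment $1,902.09; balance $1,329.40
Quarter 5: opening $1,329.40; interest $18.61 → $1,348.01; payment $1,348.01; balance $0.00
Total paid: $8,956.37

$8,956.37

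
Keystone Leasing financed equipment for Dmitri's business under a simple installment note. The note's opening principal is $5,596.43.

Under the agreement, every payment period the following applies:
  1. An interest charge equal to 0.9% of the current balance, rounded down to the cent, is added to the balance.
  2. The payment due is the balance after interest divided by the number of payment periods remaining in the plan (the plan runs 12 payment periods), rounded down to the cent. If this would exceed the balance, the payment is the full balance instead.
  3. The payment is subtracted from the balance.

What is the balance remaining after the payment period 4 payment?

$3,867.09

Payment period 1: $5,596.43 +$50.36 interest = $5,646.79; pay $470.56 → $5,176.23
Payment period 2: $5,176.23 +$46.58 interest = $5,222.81; pay $474.80 → $4,748.01
Payment period 3: $4,748.01 +$42.73 interest = $4,790.74; pay $479.07 → $4,311.67
Payment period 4: $4,311.67 +$38.80 interest = $4,350.47; pay $483.38 → $3,867.09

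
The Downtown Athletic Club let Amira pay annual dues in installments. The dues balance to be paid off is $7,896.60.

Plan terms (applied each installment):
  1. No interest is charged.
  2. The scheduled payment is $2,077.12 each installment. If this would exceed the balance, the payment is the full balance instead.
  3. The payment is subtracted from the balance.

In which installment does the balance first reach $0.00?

4

Installment 1: opening $7,896.60; payment $2,077.12; balance $5,819.48
Installment 2: opening $5,819.48; payment $2,077.12; balance $3,742.36
Installment 3: opening $3,742.36; payment $2,077.12; balance $1,665.24
Installment 4: opening $1,665.24; payment $1,665.24; balance $0.00
Balance reaches $0.00 in installment 4.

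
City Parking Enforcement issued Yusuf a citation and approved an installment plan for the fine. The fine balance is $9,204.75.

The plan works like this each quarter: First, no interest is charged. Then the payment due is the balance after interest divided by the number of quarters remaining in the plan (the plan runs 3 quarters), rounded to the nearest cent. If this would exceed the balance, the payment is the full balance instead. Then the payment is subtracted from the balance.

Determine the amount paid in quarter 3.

Quarter 1: $9,204.75 − $3,068.25 → $6,136.50
Quarter 2: $6,136.50 − $3,068.25 → $3,068.25
Quarter 3: $3,068.25 − $3,068.25 → $0.00

$3,068.25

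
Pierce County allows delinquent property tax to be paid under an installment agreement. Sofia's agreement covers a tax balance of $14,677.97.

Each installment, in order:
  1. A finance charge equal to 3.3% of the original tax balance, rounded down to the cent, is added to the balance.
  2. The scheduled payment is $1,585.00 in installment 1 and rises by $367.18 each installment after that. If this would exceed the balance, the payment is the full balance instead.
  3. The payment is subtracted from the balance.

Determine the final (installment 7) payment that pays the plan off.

$3,050.86

Installment 1: opening $14,677.97; interest $484.37 → $15,162.34; payment $1,585.00; balance $13,577.34
Installment 2: opening $13,577.34; interest $484.37 → $14,061.71; payment $1,952.18; balance $12,109.53
Installment 3: opening $12,109.53; interest $484.37 → $12,593.90; payment $2,319.36; balance $10,274.54
Installment 4: opening $10,274.54; interest $484.37 → $10,758.91; payment $2,686.54; balance $8,072.37
Installment 5: opening $8,072.37; interest $484.37 → $8,556.74; payment $3,053.72; balance $5,503.02
Installment 6: opening $5,503.02; interest $484.37 → $5,987.39; payment $3,420.90; balance $2,566.49
Installment 7: opening $2,566.49; interest $484.37 → $3,050.86; payment $3,050.86; balance $0.00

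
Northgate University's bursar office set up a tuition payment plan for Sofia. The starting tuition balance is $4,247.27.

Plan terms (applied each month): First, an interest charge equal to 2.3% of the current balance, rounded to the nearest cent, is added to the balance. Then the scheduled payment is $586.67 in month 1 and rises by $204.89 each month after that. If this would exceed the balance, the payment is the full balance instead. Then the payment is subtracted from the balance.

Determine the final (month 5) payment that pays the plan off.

Month 1: $4,247.27 +$97.69 interest = $4,344.96; pay $586.67 → $3,758.29
Month 2: $3,758.29 +$86.44 interest = $3,844.73; pay $791.56 → $3,053.17
Month 3: $3,053.17 +$70.22 interest = $3,123.39; pay $996.45 → $2,126.94
Month 4: $2,126.94 +$48.92 interest = $2,175.86; pay $1,201.34 → $974.52
Month 5: $974.52 +$22.41 interest = $996.93; pay $996.93 → $0.00

$996.93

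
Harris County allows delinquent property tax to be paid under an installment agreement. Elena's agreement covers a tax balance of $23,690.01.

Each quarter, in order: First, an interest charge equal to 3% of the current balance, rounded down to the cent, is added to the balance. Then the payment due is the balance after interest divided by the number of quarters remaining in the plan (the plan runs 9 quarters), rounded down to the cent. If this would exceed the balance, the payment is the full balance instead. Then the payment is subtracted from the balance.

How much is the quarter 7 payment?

$3,237.30

Quarter 1: opening $23,690.01; interest $710.70 → $24,400.71; payment $2,711.19; balance $21,689.52
Quarter 2: opening $21,689.52; interest $650.68 → $22,340.20; payment $2,792.52; balance $19,547.68
Quarter 3: opening $19,547.68; interest $586.43 → $20,134.11; payment $2,876.30; balance $17,257.81
Quarter 4: opening $17,257.81; interest $517.73 → $17,775.54; payment $2,962.59; balance $14,812.95
Quarter 5: opening $14,812.95; interest $444.38 → $15,257.33; payment $3,051.46; balance $12,205.87
Quarter 6: opening $12,205.87; interest $366.17 → $12,572.04; payment $3,143.01; balance $9,429.03
Quarter 7: opening $9,429.03; interest $282.87 → $9,711.90; payment $3,237.30; balance $6,474.60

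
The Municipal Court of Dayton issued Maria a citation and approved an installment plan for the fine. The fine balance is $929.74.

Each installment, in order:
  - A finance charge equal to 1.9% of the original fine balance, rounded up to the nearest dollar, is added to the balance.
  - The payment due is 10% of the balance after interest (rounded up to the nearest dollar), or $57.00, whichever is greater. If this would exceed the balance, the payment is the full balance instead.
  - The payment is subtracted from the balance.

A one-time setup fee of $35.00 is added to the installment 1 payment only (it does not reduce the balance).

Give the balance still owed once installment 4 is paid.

$663.74

Installment 1: opening $929.74; interest $18.00 → $947.74; payment $95.00 (+ $35.00 fee); balance $852.74
Installment 2: opening $852.74; interest $18.00 → $870.74; payment $88.00; balance $782.74
Installment 3: opening $782.74; interest $18.00 → $800.74; payment $81.00; balance $719.74
Installment 4: opening $719.74; interest $18.00 → $737.74; payment $74.00; balance $663.74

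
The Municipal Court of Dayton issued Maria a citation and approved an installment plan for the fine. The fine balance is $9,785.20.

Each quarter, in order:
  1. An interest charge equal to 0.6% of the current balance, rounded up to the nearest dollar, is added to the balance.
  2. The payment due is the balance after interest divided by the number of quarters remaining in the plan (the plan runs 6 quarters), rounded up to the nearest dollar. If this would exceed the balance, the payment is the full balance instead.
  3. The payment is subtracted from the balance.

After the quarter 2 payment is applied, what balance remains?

Quarter 1: $9,785.20 +$59.00 interest = $9,844.20; pay $1,641.00 → $8,203.20
Quarter 2: $8,203.20 +$50.00 interest = $8,253.20; pay $1,651.00 → $6,602.20

$6,602.20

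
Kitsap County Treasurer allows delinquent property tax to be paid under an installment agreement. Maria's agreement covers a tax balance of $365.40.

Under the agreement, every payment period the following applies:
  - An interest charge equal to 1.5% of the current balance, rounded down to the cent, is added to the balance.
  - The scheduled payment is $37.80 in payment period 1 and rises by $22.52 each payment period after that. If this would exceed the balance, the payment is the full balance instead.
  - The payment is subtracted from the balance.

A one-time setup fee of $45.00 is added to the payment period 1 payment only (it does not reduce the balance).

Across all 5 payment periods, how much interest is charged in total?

Payment period 1: opening $365.40; interest $5.48 → $370.88; payment $37.80 (+ $45.00 fee); balance $333.08
Payment period 2: opening $333.08; interest $4.99 → $338.07; payment $60.32; balance $277.75
Payment period 3: opening $277.75; interest $4.16 → $281.91; payment $82.84; balance $199.07
Payment period 4: opening $199.07; interest $2.98 → $202.05; payment $105.36; balance $96.69
Payment period 5: opening $96.69; interest $1.45 → $98.14; payment $98.14; balance $0.00
Total interest: $5.48 + $4.99 + $4.16 + $2.98 + $1.45 = $19.06

$19.06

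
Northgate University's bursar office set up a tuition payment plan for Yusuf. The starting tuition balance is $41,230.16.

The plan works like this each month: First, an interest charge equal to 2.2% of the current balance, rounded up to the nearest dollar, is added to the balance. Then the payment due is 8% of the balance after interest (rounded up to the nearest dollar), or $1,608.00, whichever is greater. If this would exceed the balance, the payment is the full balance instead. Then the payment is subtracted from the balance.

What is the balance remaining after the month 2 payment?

# | Opening | Interest | Payment | End bal
1 | $41,230.16 | $908.00 | $3,372.00 | $38,766.16
2 | $38,766.16 | $853.00 | $3,170.00 | $36,449.16

$36,449.16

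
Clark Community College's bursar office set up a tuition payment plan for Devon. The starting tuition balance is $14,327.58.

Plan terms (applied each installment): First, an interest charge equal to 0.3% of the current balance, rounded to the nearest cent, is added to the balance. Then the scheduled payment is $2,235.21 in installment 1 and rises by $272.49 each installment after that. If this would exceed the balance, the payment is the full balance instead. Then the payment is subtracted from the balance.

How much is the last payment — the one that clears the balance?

$569.09

# | Opening | Interest | Payment | End bal
1 | $14,327.58 | $42.98 | $2,235.21 | $12,135.35
2 | $12,135.35 | $36.41 | $2,507.70 | $9,664.06
3 | $9,664.06 | $28.99 | $2,780.19 | $6,912.86
4 | $6,912.86 | $20.74 | $3,052.68 | $3,880.92
5 | $3,880.92 | $11.64 | $3,325.17 | $567.39
6 | $567.39 | $1.70 | $569.09 | $0.00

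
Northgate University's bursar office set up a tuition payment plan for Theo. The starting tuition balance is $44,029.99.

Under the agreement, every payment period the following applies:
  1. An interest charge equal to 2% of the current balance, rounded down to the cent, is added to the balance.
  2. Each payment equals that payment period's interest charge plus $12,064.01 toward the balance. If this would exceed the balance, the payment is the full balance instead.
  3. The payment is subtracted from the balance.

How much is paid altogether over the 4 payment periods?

# | Opening | Interest | Payment | End bal
1 | $44,029.99 | $880.59 | $12,944.60 | $31,965.98
2 | $31,965.98 | $639.31 | $12,703.32 | $19,901.97
3 | $19,901.97 | $398.03 | $12,462.04 | $7,837.96
4 | $7,837.96 | $156.75 | $7,994.71 | $0.00
Total paid: $46,104.67

$46,104.67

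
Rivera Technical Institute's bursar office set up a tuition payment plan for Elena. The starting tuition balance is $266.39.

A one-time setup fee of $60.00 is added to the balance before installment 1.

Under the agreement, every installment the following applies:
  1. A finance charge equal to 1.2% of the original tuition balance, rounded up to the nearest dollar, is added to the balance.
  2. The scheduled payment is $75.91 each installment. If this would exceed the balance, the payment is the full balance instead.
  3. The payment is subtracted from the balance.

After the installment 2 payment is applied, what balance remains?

$182.57

# | Opening | Interest | Payment | End bal
1 | $326.39 | $4.00 | $75.91 | $254.48
2 | $254.48 | $4.00 | $75.91 | $182.57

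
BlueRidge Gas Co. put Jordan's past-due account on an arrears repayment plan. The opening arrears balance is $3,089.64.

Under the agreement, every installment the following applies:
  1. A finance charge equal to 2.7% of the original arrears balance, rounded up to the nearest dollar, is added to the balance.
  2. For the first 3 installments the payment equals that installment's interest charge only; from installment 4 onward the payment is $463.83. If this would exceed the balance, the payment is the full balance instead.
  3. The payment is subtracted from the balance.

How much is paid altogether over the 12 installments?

$4,097.64

Installment 1: opening $3,089.64; interest $84.00 → $3,173.64; payment $84.00; balance $3,089.64
Installment 2: opening $3,089.64; interest $84.00 → $3,173.64; payment $84.00; balance $3,089.64
Installment 3: opening $3,089.64; interest $84.00 → $3,173.64; payment $84.00; balance $3,089.64
Installment 4: opening $3,089.64; interest $84.00 → $3,173.64; payment $463.83; balance $2,709.81
Installment 5: opening $2,709.81; interest $84.00 → $2,793.81; payment $463.83; balance $2,329.98
Installment 6: opening $2,329.98; interest $84.00 → $2,413.98; payment $463.83; balance $1,950.15
Installment 7: opening $1,950.15; interest $84.00 → $2,034.15; payment $463.83; balance $1,570.32
Installment 8: opening $1,570.32; interest $84.00 → $1,654.32; payment $463.83; balance $1,190.49
Installment 9: opening $1,190.49; interest $84.00 → $1,274.49; payment $463.83; balance $810.66
Installment 10: opening $810.66; interest $84.00 → $894.66; payment $463.83; balance $430.83
Installment 11: opening $430.83; interest $84.00 → $514.83; payment $463.83; balance $51.00
Installment 12: opening $51.00; interest $84.00 → $135.00; payment $135.00; balance $0.00
Total paid: $4,097.64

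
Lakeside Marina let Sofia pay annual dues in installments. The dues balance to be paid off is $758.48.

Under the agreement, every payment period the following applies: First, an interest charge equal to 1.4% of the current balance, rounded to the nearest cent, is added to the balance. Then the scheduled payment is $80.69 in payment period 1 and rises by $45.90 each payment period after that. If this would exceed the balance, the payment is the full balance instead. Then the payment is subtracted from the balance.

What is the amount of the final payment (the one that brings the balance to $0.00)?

Payment period 1: opening $758.48; interest $10.62 → $769.10; payment $80.69; balance $688.41
Payment period 2: opening $688.41; interest $9.64 → $698.05; payment $126.59; balance $571.46
Payment period 3: opening $571.46; interest $8.00 → $579.46; payment $172.49; balance $406.97
Payment period 4: opening $406.97; interest $5.70 → $412.67; payment $218.39; balance $194.28
Payment period 5: opening $194.28; interest $2.72 → $197.00; payment $197.00; balance $0.00

$197.00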